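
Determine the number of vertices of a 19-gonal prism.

A prism on an n-gon has two n-gon bases and n rectangular sides: V = 2·19 = 38, E = 3·19 = 57, F = 19 + 2 = 21.
Check: V − E + F = 38 − 57 + 21 = 2.

38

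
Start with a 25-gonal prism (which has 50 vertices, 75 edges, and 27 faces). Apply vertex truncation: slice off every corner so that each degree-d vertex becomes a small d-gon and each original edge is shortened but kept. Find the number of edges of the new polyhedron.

225

Truncation replaces each original edge-end by a new vertex, so V′ = 2E = 150.
Each original edge survives, and each old vertex of degree d contributes d new edges; summing degrees gives Σd = 2E, so E′ = E + 2E = 3E = 225.
Each original face survives and each original vertex becomes one new face: F′ = F + V = 77.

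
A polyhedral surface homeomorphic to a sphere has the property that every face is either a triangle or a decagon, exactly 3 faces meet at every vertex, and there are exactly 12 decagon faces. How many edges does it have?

90

Let x be the number of triangles; then F = 12 + x.
Edge–face incidences: 2E = 10·12 + 3·x = 120 + 3x.
Every vertex has degree 3, so 3V = 2E.
Euler: V − E + F = 2 ⇒ (2E)/3 − E + (12 + x) = 2.
Multiply by 6: 2·(2E) − 3·(2E) + 6·(12 + x) = 12, i.e. 72 + 6x − (120 + 3x) = 12.
Collecting terms: 3x − 48 = 12, so 3x = 60, so x = 20.
Then 2E = 120 + 3·20 = 180, so E = 90, V = 2E/3 = 60, F = 12 + 20 = 32.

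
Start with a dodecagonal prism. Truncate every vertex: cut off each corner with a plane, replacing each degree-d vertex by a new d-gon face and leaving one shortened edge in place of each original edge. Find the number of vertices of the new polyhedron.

The base solid has V = 24, E = 36, F = 14.
Truncation replaces each original edge-end by a new vertex, so V′ = 2E = 72.
Each original edge survives, and each old vertex of degree d contributes d new edges; summing degrees gives Σd = 2E, so E′ = E + 2E = 3E = 108.
Each original face survives and each original vertex becomes one new face: F′ = F + V = 38.

72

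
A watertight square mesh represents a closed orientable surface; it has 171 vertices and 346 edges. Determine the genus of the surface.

2

Every face is a square and each edge borders two faces, so 4F = 2·346, giving F = 173.
χ = V − E + F = 171 − 346 + 173 = -2.
For a closed orientable surface χ = 2 − 2g, so g = (2 − (-2))/2 = 2.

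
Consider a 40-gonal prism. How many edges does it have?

120

A prism on an n-gon has two n-gon bases and n rectangular sides: V = 2·40 = 80, E = 3·40 = 120, F = 40 + 2 = 42.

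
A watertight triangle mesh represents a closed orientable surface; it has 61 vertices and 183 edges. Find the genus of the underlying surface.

1

Every face is a triangle and each edge borders two faces, so 3F = 2·183, giving F = 122.
χ = V − E + F = 61 − 183 + 122 = 0.
For a closed orientable surface χ = 2 − 2g, so g = (2 − (0))/2 = 1.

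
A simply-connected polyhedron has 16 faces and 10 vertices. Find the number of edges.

24

Here V − E + F = 2.
E = V + F − (2) = 10 + 16 − (2) = 24.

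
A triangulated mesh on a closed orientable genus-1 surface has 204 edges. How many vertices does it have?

χ = 2 − 2·1 = 0, and every face is a triangle so 3F = 2E.
F = 2E/3 = 136. Then V = 0 + E − F = 0 + 204 − 136 = 68.

68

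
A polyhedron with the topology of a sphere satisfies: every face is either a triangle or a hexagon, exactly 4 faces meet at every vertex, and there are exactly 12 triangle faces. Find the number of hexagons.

2

Let x be the number of hexagons; then F = 12 + x.
Edge–face incidences: 2E = 3·12 + 6·x = 36 + 6x.
Every vertex has degree 4, so 4V = 2E.
Euler: V − E + F = 2 ⇒ (2E)/4 − E + (12 + x) = 2.
Multiply by 8: 2·(2E) − 4·(2E) + 8·(12 + x) = 16, i.e. 96 + 8x − 2·(36 + 6x) = 16.
Collecting terms: −4x + 24 = 16, so −4x = −8, so x = 2.
Then 2E = 36 + 6·2 = 48, so E = 24, V = 2E/4 = 12, F = 12 + 2 = 14.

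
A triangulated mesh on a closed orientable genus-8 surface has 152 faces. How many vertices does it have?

χ = 2 − 2·8 = -14, and every face is a triangle so 3F = 2E.
E = 3·152/2 = 228. Then V = -14 + E − F = -14 + 228 − 152 = 62.

62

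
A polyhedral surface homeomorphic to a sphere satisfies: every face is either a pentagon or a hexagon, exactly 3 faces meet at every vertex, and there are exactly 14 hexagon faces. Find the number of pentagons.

Let x be the number of pentagons; then F = 14 + x.
Edge–face incidences: 2E = 6·14 + 5·x = 84 + 5x.
Every vertex has degree 3, so 3V = 2E.
Euler: V − E + F = 2 ⇒ (2E)/3 − E + (14 + x) = 2.
Multiply by 6: 2·(2E) − 3·(2E) + 6·(14 + x) = 12, i.e. 84 + 6x − (84 + 5x) = 12.
Collecting terms: x = 12.
Then 2E = 84 + 5·12 = 144, so E = 72, V = 2E/3 = 48, F = 14 + 12 = 26.

12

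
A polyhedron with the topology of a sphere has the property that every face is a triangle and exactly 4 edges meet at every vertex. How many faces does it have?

8

Each face has 3 edges and each edge borders two faces, so 2E = 3F.
Each vertex has degree 4, so 4V = 2E and hence V = 3F/4.
Euler: V − E + F = 2 ⇒ (3F/4) − (3F/2) + F = 2.
Multiply by 8: (6 − 12 + 8)F = 16, i.e. 2F = 16.
So F = 8, E = 3·8/2 = 12, V = 3·8/4 = 6.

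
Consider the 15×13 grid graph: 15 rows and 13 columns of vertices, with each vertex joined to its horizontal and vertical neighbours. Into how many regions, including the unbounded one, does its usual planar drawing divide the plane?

The grid has V = 15·13 = 195 vertices and E = 15·12 + 13·14 = 362 edges.
F = 2 − V + E = 2 − 195 + 362 = 169.

169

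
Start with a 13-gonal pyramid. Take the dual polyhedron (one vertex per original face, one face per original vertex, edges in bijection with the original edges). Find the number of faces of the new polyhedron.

14

The base solid has V = 14, E = 26, F = 14.
The dual swaps V and F and preserves E: V′ = F = 14, E′ = E = 26, F′ = V = 14.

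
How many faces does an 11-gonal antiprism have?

An antiprism on an n-gon has two n-gon caps and 2n triangles: V = 2·11 = 22, E = 4·11 = 44, F = 2·11 + 2 = 24.

24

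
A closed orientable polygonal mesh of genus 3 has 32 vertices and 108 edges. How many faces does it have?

For a closed orientable surface of genus 3, χ = 2 − 2·3 = -4.
F = -4 − V + E = -4 − 32 + 108 = 72.

72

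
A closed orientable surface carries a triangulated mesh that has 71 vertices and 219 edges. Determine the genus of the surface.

2

Every face is a triangle and each edge borders two faces, so 3F = 2·219, giving F = 146.
χ = V − E + F = 71 − 219 + 146 = -2.
For a closed orientable surface χ = 2 − 2g, so g = (2 − (-2))/2 = 2.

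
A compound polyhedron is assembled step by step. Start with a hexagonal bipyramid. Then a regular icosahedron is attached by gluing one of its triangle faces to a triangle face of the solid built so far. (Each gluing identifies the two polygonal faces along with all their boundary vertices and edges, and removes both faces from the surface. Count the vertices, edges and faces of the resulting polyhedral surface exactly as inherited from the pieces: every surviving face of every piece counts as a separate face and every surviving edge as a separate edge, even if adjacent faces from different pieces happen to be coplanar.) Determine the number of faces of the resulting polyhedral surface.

30

A hexagonal bipyramid: V=8, E=18, F=12.
Attach a regular icosahedron (V=12, E=30, F=20) along a 3-gon: merge 3 vertices and 3 edges, delete both glued faces → V=17, E=45, F=30.
Check: V − E + F = 17 − 45 + 30 = 2.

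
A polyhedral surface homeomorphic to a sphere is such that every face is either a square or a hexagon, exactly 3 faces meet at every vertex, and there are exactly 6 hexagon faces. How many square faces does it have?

Let x be the number of squares; then F = 6 + x.
Edge–face incidences: 2E = 6·6 + 4·x = 36 + 4x.
Every vertex has degree 3, so 3V = 2E.
Euler: V − E + F = 2 ⇒ (2E)/3 − E + (6 + x) = 2.
Multiply by 6: 2·(2E) − 3·(2E) + 6·(6 + x) = 12, i.e. 36 + 6x − (36 + 4x) = 12.
Collecting terms: 2x = 12, so x = 6.
Then 2E = 36 + 4·6 = 60, so E = 30, V = 2E/3 = 20, F = 6 + 6 = 12.

6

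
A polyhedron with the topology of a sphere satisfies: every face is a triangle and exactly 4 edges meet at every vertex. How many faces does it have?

Each face has 3 edges and each edge borders two faces, so 2E = 3F.
Each vertex has degree 4, so 4V = 2E and hence V = 3F/4.
Euler: V − E + F = 2 ⇒ (3F/4) − (3F/2) + F = 2.
Multiply by 8: (6 − 12 + 8)F = 16, i.e. 2F = 16.
So F = 8, E = 3·8/2 = 12, V = 3·8/4 = 6.

8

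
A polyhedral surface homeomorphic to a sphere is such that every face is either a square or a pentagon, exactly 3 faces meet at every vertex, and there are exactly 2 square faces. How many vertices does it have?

Let x be the number of pentagons; then F = 2 + x.
Edge–face incidences: 2E = 4·2 + 5·x = 8 + 5x.
Every vertex has degree 3, so 3V = 2E.
Euler: V − E + F = 2 ⇒ (2E)/3 − E + (2 + x) = 2.
Multiply by 6: 2·(2E) − 3·(2E) + 6·(2 + x) = 12, i.e. 12 + 6x − (8 + 5x) = 12.
Collecting terms: x + 4 = 12, so x = 8.
Then 2E = 8 + 5·8 = 48, so E = 24, V = 2E/3 = 16, F = 2 + 8 = 10.

16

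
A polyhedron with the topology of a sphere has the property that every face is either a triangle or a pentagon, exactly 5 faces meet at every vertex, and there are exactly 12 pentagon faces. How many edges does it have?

150

Let x be the number of triangles; then F = 12 + x.
Edge–face incidences: 2E = 5·12 + 3·x = 60 + 3x.
Every vertex has degree 5, so 5V = 2E.
Euler: V − E + F = 2 ⇒ (2E)/5 − E + (12 + x) = 2.
Multiply by 10: 2·(2E) − 5·(2E) + 10·(12 + x) = 20, i.e. 120 + 10x − 3·(60 + 3x) = 20.
Collecting terms: x − 60 = 20, so x = 80.
Then 2E = 60 + 3·80 = 300, so E = 150, V = 2E/5 = 60, F = 12 + 80 = 92.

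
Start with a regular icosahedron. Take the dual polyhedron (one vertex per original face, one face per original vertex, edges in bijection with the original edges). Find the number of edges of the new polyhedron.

The base solid has V = 12, E = 30, F = 20.
The dual swaps V and F and preserves E: V′ = F = 20, E′ = E = 30, F′ = V = 12.

30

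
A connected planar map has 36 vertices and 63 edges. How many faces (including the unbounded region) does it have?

Euler's formula for a connected plane graph: V − E + F = 2, so F = 2 − 36 + 63 = 29.

29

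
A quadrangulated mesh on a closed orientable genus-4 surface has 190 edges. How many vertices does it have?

χ = 2 − 2·4 = -6, and every face is a square so 4F = 2E.
F = 2E/4 = 95. Then V = -6 + E − F = -6 + 190 − 95 = 89.

89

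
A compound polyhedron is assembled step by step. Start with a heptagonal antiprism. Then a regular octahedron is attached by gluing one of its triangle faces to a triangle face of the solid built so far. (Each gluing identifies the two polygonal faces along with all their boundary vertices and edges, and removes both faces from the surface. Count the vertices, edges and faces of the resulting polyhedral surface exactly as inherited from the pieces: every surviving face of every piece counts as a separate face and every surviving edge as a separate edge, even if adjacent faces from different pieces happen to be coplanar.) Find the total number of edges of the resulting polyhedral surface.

A heptagonal antiprism: V=14, E=28, F=16.
Attach a regular octahedron (V=6, E=12, F=8) along a 3-gon: merge 3 vertices and 3 edges, delete both glued faces → V=17, E=37, F=22.
Check: V − E + F = 17 − 37 + 22 = 2.

37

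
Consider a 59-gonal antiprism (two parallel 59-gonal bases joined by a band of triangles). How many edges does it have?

236

An antiprism on an n-gon has two n-gon caps and 2n triangles: V = 2·59 = 118, E = 4·59 = 236, F = 2·59 + 2 = 120.
Check: V − E + F = 118 − 236 + 120 = 2.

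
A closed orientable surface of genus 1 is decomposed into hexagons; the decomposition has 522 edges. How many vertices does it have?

χ = 2 − 2·1 = 0, and every face is a hexagon so 6F = 2E.
F = 2E/6 = 174. Then V = 0 + E − F = 0 + 522 − 174 = 348.

348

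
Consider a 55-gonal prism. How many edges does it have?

165

A prism on an n-gon has two n-gon bases and n rectangular sides: V = 2·55 = 110, E = 3·55 = 165, F = 55 + 2 = 57.
Check: V − E + F = 110 − 165 + 57 = 2.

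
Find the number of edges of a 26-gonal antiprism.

An antiprism on an n-gon has two n-gon caps and 2n triangles: V = 2·26 = 52, E = 4·26 = 104, F = 2·26 + 2 = 54.

104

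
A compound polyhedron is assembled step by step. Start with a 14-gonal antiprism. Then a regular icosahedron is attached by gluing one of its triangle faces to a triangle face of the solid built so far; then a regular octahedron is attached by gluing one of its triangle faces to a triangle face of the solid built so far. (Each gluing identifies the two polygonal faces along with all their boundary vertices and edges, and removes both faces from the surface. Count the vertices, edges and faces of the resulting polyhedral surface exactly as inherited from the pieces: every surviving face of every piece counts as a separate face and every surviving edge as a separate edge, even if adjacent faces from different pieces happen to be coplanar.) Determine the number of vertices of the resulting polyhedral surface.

40

A 14-gonal antiprism: V=28, E=56, F=30.
Attach a regular icosahedron (V=12, E=30, F=20) along a 3-gon: merge 3 vertices and 3 edges, delete both glued faces → V=37, E=83, F=48.
Attach a regular octahedron (V=6, E=12, F=8) along a 3-gon: merge 3 vertices and 3 edges, delete both glued faces → V=40, E=92, F=54.
Check: V − E + F = 40 − 92 + 54 = 2.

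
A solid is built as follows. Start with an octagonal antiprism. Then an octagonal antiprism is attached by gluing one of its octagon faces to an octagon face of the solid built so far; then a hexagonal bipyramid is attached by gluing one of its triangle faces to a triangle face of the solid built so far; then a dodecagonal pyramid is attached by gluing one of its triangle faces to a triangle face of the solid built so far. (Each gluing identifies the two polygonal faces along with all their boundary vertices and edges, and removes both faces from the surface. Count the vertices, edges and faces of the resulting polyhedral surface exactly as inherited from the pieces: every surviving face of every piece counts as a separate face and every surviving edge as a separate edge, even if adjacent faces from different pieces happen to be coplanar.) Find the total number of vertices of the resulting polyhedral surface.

39

An octagonal antiprism: V=16, E=32, F=18.
Attach an octagonal antiprism (V=16, E=32, F=18) along an 8-gon: merge 8 vertices and 8 edges, delete both glued faces → V=24, E=56, F=34.
Attach a hexagonal bipyramid (V=8, E=18, F=12) along a 3-gon: merge 3 vertices and 3 edges, delete both glued faces → V=29, E=71, F=44.
Attach a dodecagonal pyramid (V=13, E=24, F=13) along a 3-gon: merge 3 vertices and 3 edges, delete both glued faces → V=39, E=92, F=55.
Check: V − E + F = 39 − 92 + 55 = 2.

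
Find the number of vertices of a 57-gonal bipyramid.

A bipyramid over an n-gon has 2n triangular faces and n + 2 vertices: V = 57 + 2 = 59, E = 3·57 = 171, F = 2·57 = 114.

59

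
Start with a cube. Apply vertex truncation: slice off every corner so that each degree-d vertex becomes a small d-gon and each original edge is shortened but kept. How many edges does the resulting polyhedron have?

36

The base solid has V = 8, E = 12, F = 6.
Truncation replaces each original edge-end by a new vertex, so V′ = 2E = 24.
Each original edge survives, and each old vertex of degree d contributes d new edges; summing degrees gives Σd = 2E, so E′ = E + 2E = 3E = 36.
Each original face survives and each original vertex becomes one new face: F′ = F + V = 14.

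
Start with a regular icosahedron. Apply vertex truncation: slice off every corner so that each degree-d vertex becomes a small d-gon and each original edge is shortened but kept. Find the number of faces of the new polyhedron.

The base solid has V = 12, E = 30, F = 20.
Truncation replaces each original edge-end by a new vertex, so V′ = 2E = 60.
Each original edge survives, and each old vertex of degree d contributes d new edges; summing degrees gives Σd = 2E, so E′ = E + 2E = 3E = 90.
Each original face survives and each original vertex becomes one new face: F′ = F + V = 32.

32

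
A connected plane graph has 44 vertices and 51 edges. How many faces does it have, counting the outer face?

Euler's formula for a connected plane graph: V − E + F = 2, so F = 2 − 44 + 51 = 9.

9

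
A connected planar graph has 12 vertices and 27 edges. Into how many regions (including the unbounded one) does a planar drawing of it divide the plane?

Euler's formula for a connected plane graph: V − E + F = 2, so F = 2 − 12 + 27 = 17.

17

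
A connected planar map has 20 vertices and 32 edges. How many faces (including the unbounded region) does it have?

14

Euler's formula for a connected plane graph: V − E + F = 2, so F = 2 − 20 + 32 = 14.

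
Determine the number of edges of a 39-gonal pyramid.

A pyramid on an n-gon base has one n-gon and n triangles: V = 39 + 1 = 40, E = 2·39 = 78, F = 39 + 1 = 40.

78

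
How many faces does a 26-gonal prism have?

A prism on an n-gon has two n-gon bases and n rectangular sides: V = 2·26 = 52, E = 3·26 = 78, F = 26 + 2 = 28.
Check: V − E + F = 52 − 78 + 28 = 2.

28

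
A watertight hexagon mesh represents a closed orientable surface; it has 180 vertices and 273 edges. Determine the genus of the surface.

2

Every face is a hexagon and each edge borders two faces, so 6F = 2·273, giving F = 91.
χ = V − E + F = 180 − 273 + 91 = -2.
For a closed orientable surface χ = 2 − 2g, so g = (2 − (-2))/2 = 2.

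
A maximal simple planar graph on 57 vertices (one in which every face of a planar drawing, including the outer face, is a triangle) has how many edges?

165

In a plane triangulation 3F = 2E and V − E + F = 2, so E = 3V − 6 = 3·57 − 6 = 165.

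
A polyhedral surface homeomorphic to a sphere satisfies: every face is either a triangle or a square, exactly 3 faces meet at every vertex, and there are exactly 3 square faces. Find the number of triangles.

2

Let x be the number of triangles; then F = 3 + x.
Edge–face incidences: 2E = 4·3 + 3·x = 12 + 3x.
Every vertex has degree 3, so 3V = 2E.
Euler: V − E + F = 2 ⇒ (2E)/3 − E + (3 + x) = 2.
Multiply by 6: 2·(2E) − 3·(2E) + 6·(3 + x) = 12, i.e. 18 + 6x − (12 + 3x) = 12.
Collecting terms: 3x + 6 = 12, so 3x = 6, so x = 2.
Then 2E = 12 + 3·2 = 18, so E = 9, V = 2E/3 = 6, F = 3 + 2 = 5.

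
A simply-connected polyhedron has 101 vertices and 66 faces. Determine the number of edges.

Here V − E + F = 2.
E = V + F − (2) = 101 + 66 − (2) = 165.

165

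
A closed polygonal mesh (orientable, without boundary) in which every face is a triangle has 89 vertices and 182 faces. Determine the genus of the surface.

Every face is a triangle, so 2E = 3·182 = 546, giving E = 273.
χ = V − E + F = 89 − 273 + 182 = -2.
For a closed orientable surface χ = 2 − 2g, so g = (2 − (-2))/2 = 2.

2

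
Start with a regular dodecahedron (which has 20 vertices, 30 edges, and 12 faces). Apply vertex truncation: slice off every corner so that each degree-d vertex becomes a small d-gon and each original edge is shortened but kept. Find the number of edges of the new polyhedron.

Truncation replaces each original edge-end by a new vertex, so V′ = 2E = 60.
Each original edge survives, and each old vertex of degree d contributes d new edges; summing degrees gives Σd = 2E, so E′ = E + 2E = 3E = 90.
Each original face survives and each original vertex becomes one new face: F′ = F + V = 32.

90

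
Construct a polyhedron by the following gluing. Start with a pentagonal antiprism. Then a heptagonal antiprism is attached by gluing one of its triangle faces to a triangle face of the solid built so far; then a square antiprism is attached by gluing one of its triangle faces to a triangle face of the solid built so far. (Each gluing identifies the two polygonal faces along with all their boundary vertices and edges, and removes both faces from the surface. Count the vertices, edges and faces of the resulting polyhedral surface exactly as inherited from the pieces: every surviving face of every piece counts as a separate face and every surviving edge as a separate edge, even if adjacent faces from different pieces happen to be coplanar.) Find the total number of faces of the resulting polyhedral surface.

A pentagonal antiprism: V=10, E=20, F=12.
Attach a heptagonal antiprism (V=14, E=28, F=16) along a 3-gon: merge 3 vertices and 3 edges, delete both glued faces → V=21, E=45, F=26.
Attach a square antiprism (V=8, E=16, F=10) along a 3-gon: merge 3 vertices and 3 edges, delete both glued faces → V=26, E=58, F=34.
Check: V − E + F = 26 − 58 + 34 = 2.

34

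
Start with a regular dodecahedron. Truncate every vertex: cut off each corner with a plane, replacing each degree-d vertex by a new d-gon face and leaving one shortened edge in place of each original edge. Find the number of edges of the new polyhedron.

The base solid has V = 20, E = 30, F = 12.
Truncation replaces each original edge-end by a new vertex, so V′ = 2E = 60.
Each original edge survives, and each old vertex of degree d contributes d new edges; summing degrees gives Σd = 2E, so E′ = E + 2E = 3E = 90.
Each original face survives and each original vertex becomes one new face: F′ = F + V = 32.

90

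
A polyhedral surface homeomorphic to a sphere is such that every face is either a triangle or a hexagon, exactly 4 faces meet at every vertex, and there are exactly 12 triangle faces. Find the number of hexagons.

2

Let x be the number of hexagons; then F = 12 + x.
Edge–face incidences: 2E = 3·12 + 6·x = 36 + 6x.
Every vertex has degree 4, so 4V = 2E.
Euler: V − E + F = 2 ⇒ (2E)/4 − E + (12 + x) = 2.
Multiply by 8: 2·(2E) − 4·(2E) + 8·(12 + x) = 16, i.e. 96 + 8x − 2·(36 + 6x) = 16.
Collecting terms: −4x + 24 = 16, so −4x = −8, so x = 2.
Then 2E = 36 + 6·2 = 48, so E = 24, V = 2E/4 = 12, F = 12 + 2 = 14.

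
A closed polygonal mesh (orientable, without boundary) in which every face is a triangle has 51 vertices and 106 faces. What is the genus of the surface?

Every face is a triangle, so 2E = 3·106 = 318, giving E = 159.
χ = V − E + F = 51 − 159 + 106 = -2.
For a closed orientable surface χ = 2 − 2g, so g = (2 − (-2))/2 = 2.

2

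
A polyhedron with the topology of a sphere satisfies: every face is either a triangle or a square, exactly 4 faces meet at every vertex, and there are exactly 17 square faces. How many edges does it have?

46

Let x be the number of triangles; then F = 17 + x.
Edge–face incidences: 2E = 4·17 + 3·x = 68 + 3x.
Every vertex has degree 4, so 4V = 2E.
Euler: V − E + F = 2 ⇒ (2E)/4 − E + (17 + x) = 2.
Multiply by 8: 2·(2E) − 4·(2E) + 8·(17 + x) = 16, i.e. 136 + 8x − 2·(68 + 3x) = 16.
Collecting terms: 2x = 16, so x = 8.
Then 2E = 68 + 3·8 = 92, so E = 46, V = 2E/4 = 23, F = 17 + 8 = 25.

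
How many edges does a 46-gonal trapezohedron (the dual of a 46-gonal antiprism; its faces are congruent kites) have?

184

The n-trapezohedron (dual of the n-antiprism) has V = 2·46 + 2 = 94, E = 4·46 = 184, F = 2·46 = 92.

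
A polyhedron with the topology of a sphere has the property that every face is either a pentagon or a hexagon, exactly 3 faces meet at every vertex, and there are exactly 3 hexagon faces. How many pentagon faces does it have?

Let x be the number of pentagons; then F = 3 + x.
Edge–face incidences: 2E = 6·3 + 5·x = 18 + 5x.
Every vertex has degree 3, so 3V = 2E.
Euler: V − E + F = 2 ⇒ (2E)/3 − E + (3 + x) = 2.
Multiply by 6: 2·(2E) − 3·(2E) + 6·(3 + x) = 12, i.e. 18 + 6x − (18 + 5x) = 12.
Collecting terms: x = 12.
Then 2E = 18 + 5·12 = 78, so E = 39, V = 2E/3 = 26, F = 3 + 12 = 15.

12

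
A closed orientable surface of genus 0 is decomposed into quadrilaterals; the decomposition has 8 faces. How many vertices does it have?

10

χ = 2 − 2·0 = 2, and every face is a square so 4F = 2E.
E = 4·8/2 = 16. Then V = 2 + E − F = 2 + 16 − 8 = 10.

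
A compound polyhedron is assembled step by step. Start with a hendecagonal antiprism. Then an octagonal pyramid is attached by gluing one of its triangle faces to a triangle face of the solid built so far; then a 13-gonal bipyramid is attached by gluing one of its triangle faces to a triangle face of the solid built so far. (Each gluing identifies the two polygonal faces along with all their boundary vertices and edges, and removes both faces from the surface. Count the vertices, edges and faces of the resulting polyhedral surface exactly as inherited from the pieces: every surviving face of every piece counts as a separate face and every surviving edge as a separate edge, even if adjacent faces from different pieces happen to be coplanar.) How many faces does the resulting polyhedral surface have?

A hendecagonal antiprism: V=22, E=44, F=24.
Attach an octagonal pyramid (V=9, E=16, F=9) along a 3-gon: merge 3 vertices and 3 edges, delete both glued faces → V=28, E=57, F=31.
Attach a 13-gonal bipyramid (V=15, E=39, F=26) along a 3-gon: merge 3 vertices and 3 edges, delete both glued faces → V=40, E=93, F=55.
Check: V − E + F = 40 − 93 + 55 = 2.

55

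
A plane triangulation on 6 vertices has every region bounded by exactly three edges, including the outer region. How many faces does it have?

8

In a plane triangulation 3F = 2E and V − E + F = 2, so F = 2V − 4 = 2·6 − 4 = 8.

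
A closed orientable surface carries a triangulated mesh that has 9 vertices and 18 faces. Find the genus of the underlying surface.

Every face is a triangle, so 2E = 3·18 = 54, giving E = 27.
χ = V − E + F = 9 − 27 + 18 = 0.
For a closed orientable surface χ = 2 − 2g, so g = (2 − (0))/2 = 1.

1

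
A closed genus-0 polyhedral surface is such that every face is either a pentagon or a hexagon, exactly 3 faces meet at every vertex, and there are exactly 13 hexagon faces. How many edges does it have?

69

Let x be the number of pentagons; then F = 13 + x.
Edge–face incidences: 2E = 6·13 + 5·x = 78 + 5x.
Every vertex has degree 3, so 3V = 2E.
Euler: V − E + F = 2 ⇒ (2E)/3 − E + (13 + x) = 2.
Multiply by 6: 2·(2E) − 3·(2E) + 6·(13 + x) = 12, i.e. 78 + 6x − (78 + 5x) = 12.
Collecting terms: x = 12.
Then 2E = 78 + 5·12 = 138, so E = 69, V = 2E/3 = 46, F = 13 + 12 = 25.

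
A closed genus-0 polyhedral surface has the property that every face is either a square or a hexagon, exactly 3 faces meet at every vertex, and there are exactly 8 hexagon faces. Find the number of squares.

6

Let x be the number of squares; then F = 8 + x.
Edge–face incidences: 2E = 6·8 + 4·x = 48 + 4x.
Every vertex has degree 3, so 3V = 2E.
Euler: V − E + F = 2 ⇒ (2E)/3 − E + (8 + x) = 2.
Multiply by 6: 2·(2E) − 3·(2E) + 6·(8 + x) = 12, i.e. 48 + 6x − (48 + 4x) = 12.
Collecting terms: 2x = 12, so x = 6.
Then 2E = 48 + 4·6 = 72, so E = 36, V = 2E/3 = 24, F = 8 + 6 = 14.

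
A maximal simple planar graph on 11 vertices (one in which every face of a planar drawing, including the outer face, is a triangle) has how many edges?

27

In a plane triangulation 3F = 2E and V − E + F = 2, so E = 3V − 6 = 3·11 − 6 = 27.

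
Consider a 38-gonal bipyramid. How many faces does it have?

76

A bipyramid over an n-gon has 2n triangular faces and n + 2 vertices: V = 38 + 2 = 40, E = 3·38 = 114, F = 2·38 = 76.
Check: V − E + F = 40 − 114 + 76 = 2.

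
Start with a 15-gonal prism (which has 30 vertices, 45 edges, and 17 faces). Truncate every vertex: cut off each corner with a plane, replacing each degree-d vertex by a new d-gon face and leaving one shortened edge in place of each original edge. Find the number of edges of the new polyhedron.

135

Truncation replaces each original edge-end by a new vertex, so V′ = 2E = 90.
Each original edge survives, and each old vertex of degree d contributes d new edges; summing degrees gives Σd = 2E, so E′ = E + 2E = 3E = 135.
Each original face survives and each original vertex becomes one new face: F′ = F + V = 47.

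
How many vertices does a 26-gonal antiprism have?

52

An antiprism on an n-gon has two n-gon caps and 2n triangles: V = 2·26 = 52, E = 4·26 = 104, F = 2·26 + 2 = 54.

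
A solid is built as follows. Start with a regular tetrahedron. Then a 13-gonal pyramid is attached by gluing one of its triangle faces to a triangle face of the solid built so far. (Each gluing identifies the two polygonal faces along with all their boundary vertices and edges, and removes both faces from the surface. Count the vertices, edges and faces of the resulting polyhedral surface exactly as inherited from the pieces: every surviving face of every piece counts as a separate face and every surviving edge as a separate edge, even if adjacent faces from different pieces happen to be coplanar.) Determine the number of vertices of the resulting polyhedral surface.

15

A regular tetrahedron: V=4, E=6, F=4.
Attach a 13-gonal pyramid (V=14, E=26, F=14) along a 3-gon: merge 3 vertices and 3 edges, delete both glued faces → V=15, E=29, F=16.
Check: V − E + F = 15 − 29 + 16 = 2.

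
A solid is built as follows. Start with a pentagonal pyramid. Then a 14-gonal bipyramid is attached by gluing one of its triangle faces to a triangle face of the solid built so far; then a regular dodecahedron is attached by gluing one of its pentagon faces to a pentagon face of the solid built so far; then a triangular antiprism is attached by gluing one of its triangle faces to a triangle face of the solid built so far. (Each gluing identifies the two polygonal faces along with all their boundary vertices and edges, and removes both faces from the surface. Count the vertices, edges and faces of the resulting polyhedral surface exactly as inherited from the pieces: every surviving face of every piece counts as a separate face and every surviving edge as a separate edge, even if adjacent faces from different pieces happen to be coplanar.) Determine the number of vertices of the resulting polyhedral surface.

A pentagonal pyramid: V=6, E=10, F=6.
Attach a 14-gonal bipyramid (V=16, E=42, F=28) along a 3-gon: merge 3 vertices and 3 edges, delete both glued faces → V=19, E=49, F=32.
Attach a regular dodecahedron (V=20, E=30, F=12) along a 5-gon: merge 5 vertices and 5 edges, delete both glued faces → V=34, E=74, F=42.
Attach a triangular antiprism (V=6, E=12, F=8) along a 3-gon: merge 3 vertices and 3 edges, delete both glued faces → V=37, E=83, F=48.
Check: V − E + F = 37 − 83 + 48 = 2.

37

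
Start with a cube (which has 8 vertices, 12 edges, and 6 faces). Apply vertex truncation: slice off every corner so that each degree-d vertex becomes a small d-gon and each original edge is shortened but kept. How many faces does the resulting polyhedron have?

14

Truncation replaces each original edge-end by a new vertex, so V′ = 2E = 24.
Each original edge survives, and each old vertex of degree d contributes d new edges; summing degrees gives Σd = 2E, so E′ = E + 2E = 3E = 36.
Each original face survives and each original vertex becomes one new face: F′ = F + V = 14.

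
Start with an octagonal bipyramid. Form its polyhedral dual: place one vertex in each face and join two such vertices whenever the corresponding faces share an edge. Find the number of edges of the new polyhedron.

24

The base solid has V = 10, E = 24, F = 16.
The dual swaps V and F and preserves E: V′ = F = 16, E′ = E = 24, F′ = V = 10.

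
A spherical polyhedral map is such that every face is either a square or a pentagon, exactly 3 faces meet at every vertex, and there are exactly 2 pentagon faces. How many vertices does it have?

10

Let x be the number of squares; then F = 2 + x.
Edge–face incidences: 2E = 5·2 + 4·x = 10 + 4x.
Every vertex has degree 3, so 3V = 2E.
Euler: V − E + F = 2 ⇒ (2E)/3 − E + (2 + x) = 2.
Multiply by 6: 2·(2E) − 3·(2E) + 6·(2 + x) = 12, i.e. 12 + 6x − (10 + 4x) = 12.
Collecting terms: 2x + 2 = 12, so 2x = 10, so x = 5.
Then 2E = 10 + 4·5 = 30, so E = 15, V = 2E/3 = 10, F = 2 + 5 = 7.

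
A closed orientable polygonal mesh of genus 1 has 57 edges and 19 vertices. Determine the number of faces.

38

For a closed orientable surface of genus 1, χ = 2 − 2·1 = 0.
F = 0 − V + E = 0 − 19 + 57 = 38.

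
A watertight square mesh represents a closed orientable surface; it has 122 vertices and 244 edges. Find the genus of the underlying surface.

Every face is a square and each edge borders two faces, so 4F = 2·244, giving F = 122.
χ = V − E + F = 122 − 244 + 122 = 0.
For a closed orientable surface χ = 2 − 2g, so g = (2 − (0))/2 = 1.

1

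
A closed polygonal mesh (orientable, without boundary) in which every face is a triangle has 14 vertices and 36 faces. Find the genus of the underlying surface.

Every face is a triangle, so 2E = 3·36 = 108, giving E = 54.
χ = V − E + F = 14 − 54 + 36 = -4.
For a closed orientable surface χ = 2 − 2g, so g = (2 − (-4))/2 = 3.

3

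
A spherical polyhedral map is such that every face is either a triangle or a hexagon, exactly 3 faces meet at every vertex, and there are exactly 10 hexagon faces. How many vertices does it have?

Let x be the number of triangles; then F = 10 + x.
Edge–face incidences: 2E = 6·10 + 3·x = 60 + 3x.
Every vertex has degree 3, so 3V = 2E.
Euler: V − E + F = 2 ⇒ (2E)/3 − E + (10 + x) = 2.
Multiply by 6: 2·(2E) − 3·(2E) + 6·(10 + x) = 12, i.e. 60 + 6x − (60 + 3x) = 12.
Collecting terms: 3x = 12, so x = 4.
Then 2E = 60 + 3·4 = 72, so E = 36, V = 2E/3 = 24, F = 10 + 4 = 14.

24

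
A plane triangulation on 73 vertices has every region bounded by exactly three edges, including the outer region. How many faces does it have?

142

In a plane triangulation 3F = 2E and V − E + F = 2, so F = 2V − 4 = 2·73 − 4 = 142.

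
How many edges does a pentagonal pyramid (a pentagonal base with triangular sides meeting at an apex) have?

A pyramid on an n-gon base has one n-gon and n triangles: V = 5 + 1 = 6, E = 2·5 = 10, F = 5 + 1 = 6.

10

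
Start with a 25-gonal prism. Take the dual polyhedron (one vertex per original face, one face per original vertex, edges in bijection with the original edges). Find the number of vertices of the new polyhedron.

The base solid has V = 50, E = 75, F = 27.
The dual swaps V and F and preserves E: V′ = F = 27, E′ = E = 75, F′ = V = 50.

27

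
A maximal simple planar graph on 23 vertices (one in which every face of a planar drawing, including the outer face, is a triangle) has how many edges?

63

In a plane triangulation 3F = 2E and V − E + F = 2, so E = 3V − 6 = 3·23 − 6 = 63.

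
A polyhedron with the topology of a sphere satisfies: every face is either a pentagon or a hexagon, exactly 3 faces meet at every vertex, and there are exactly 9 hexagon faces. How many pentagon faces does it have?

Let x be the number of pentagons; then F = 9 + x.
Edge–face incidences: 2E = 6·9 + 5·x = 54 + 5x.
Every vertex has degree 3, so 3V = 2E.
Euler: V − E + F = 2 ⇒ (2E)/3 − E + (9 + x) = 2.
Multiply by 6: 2·(2E) − 3·(2E) + 6·(9 + x) = 12, i.e. 54 + 6x − (54 + 5x) = 12.
Collecting terms: x = 12.
Then 2E = 54 + 5·12 = 114, so E = 57, V = 2E/3 = 38, F = 9 + 12 = 21.

12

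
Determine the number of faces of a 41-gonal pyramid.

42

A pyramid on an n-gon base has one n-gon and n triangles: V = 41 + 1 = 42, E = 2·41 = 82, F = 41 + 1 = 42.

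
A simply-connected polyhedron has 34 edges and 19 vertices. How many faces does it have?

Here V − E + F = 2.
F = 2 − V + E = 2 − 19 + 34 = 17.

17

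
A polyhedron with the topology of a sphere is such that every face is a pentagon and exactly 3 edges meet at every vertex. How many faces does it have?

Each face has 5 edges and each edge borders two faces, so 2E = 5F.
Each vertex has degree 3, so 3V = 2E and hence V = 5F/3.
Euler: V − E + F = 2 ⇒ (5F/3) − (5F/2) + F = 2.
Multiply by 6: (10 − 15 + 6)F = 12, i.e. 1F = 12.
So F = 12, E = 5·12/2 = 30, V = 5·12/3 = 20.

12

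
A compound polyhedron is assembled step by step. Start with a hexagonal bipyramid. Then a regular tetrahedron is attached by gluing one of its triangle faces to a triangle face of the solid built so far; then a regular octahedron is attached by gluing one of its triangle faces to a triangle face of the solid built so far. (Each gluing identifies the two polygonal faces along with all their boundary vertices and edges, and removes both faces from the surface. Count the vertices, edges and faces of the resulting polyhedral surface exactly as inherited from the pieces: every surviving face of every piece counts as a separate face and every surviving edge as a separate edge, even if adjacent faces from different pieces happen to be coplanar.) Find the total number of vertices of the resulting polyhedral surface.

A hexagonal bipyramid: V=8, E=18, F=12.
Attach a regular tetrahedron (V=4, E=6, F=4) along a 3-gon: merge 3 vertices and 3 edges, delete both glued faces → V=9, E=21, F=14.
Attach a regular octahedron (V=6, E=12, F=8) along a 3-gon: merge 3 vertices and 3 edges, delete both glued faces → V=12, E=30, F=20.
Check: V − E + F = 12 − 30 + 20 = 2.

12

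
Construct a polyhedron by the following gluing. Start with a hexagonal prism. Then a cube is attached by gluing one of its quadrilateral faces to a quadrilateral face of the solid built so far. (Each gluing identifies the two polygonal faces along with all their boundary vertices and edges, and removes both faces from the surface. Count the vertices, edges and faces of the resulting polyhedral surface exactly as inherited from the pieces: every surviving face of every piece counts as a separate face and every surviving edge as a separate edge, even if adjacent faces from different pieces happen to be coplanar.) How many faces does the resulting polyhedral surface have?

A hexagonal prism: V=12, E=18, F=8.
Attach a cube (V=8, E=12, F=6) along a 4-gon: merge 4 vertices and 4 edges, delete both glued faces → V=16, E=26, F=12.
Check: V − E + F = 16 − 26 + 12 = 2.

12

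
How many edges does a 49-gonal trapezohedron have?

The n-trapezohedron (dual of the n-antiprism) has V = 2·49 + 2 = 100, E = 4·49 = 196, F = 2·49 = 98.

196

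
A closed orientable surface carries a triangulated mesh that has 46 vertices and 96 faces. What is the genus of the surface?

Every face is a triangle, so 2E = 3·96 = 288, giving E = 144.
χ = V − E + F = 46 − 144 + 96 = -2.
For a closed orientable surface χ = 2 − 2g, so g = (2 − (-2))/2 = 2.

2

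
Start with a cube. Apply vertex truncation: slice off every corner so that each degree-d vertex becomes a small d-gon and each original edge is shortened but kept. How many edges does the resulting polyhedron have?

36

The base solid has V = 8, E = 12, F = 6.
Truncation replaces each original edge-end by a new vertex, so V′ = 2E = 24.
Each original edge survives, and each old vertex of degree d contributes d new edges; summing degrees gives Σd = 2E, so E′ = E + 2E = 3E = 36.
Each original face survives and each original vertex becomes one new face: F′ = F + V = 14.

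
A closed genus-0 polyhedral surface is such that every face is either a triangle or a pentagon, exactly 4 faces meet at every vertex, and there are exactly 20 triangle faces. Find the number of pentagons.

12

Let x be the number of pentagons; then F = 20 + x.
Edge–face incidences: 2E = 3·20 + 5·x = 60 + 5x.
Every vertex has degree 4, so 4V = 2E.
Euler: V − E + F = 2 ⇒ (2E)/4 − E + (20 + x) = 2.
Multiply by 8: 2·(2E) − 4·(2E) + 8·(20 + x) = 16, i.e. 160 + 8x − 2·(60 + 5x) = 16.
Collecting terms: −2x + 40 = 16, so −2x = −24, so x = 12.
Then 2E = 60 + 5·12 = 120, so E = 60, V = 2E/4 = 30, F = 20 + 12 = 32.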